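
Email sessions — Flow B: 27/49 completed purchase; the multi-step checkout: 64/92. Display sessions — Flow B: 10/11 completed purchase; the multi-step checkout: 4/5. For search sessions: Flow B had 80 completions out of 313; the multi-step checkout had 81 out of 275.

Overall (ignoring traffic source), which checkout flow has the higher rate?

Email: Flow B 27/49 = 55.1%, the multi-step checkout 64/92 = 69.6% → the multi-step checkout
Display: Flow B 10/11 = 90.9%, the multi-step checkout 4/5 = 80.0% → Flow B
Search: Flow B 80/313 = 25.6%, the multi-step checkout 81/275 = 29.5% → the multi-step checkout
Overall: Flow B 117/373 = 31.4%, the multi-step checkout 149/372 = 40.1% → the multi-step checkout
(Neither sweeps every traffic group, but the multi-step checkout has the higher pooled rate.)

the multi-step checkout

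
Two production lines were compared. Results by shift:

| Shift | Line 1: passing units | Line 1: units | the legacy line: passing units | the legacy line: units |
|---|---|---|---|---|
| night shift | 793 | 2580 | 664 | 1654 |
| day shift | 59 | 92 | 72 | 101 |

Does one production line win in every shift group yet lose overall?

Night shift: Line 1 793/2580 = 30.7%, the legacy line 664/1654 = 40.1% → the legacy line
Day shift: Line 1 59/92 = 64.1%, the legacy line 72/101 = 71.3% → the legacy line
Overall: Line 1 852/2672 = 31.9%, the legacy line 736/1755 = 41.9% → the legacy line
The legacy line wins overall and in every shift group — no reversal.

No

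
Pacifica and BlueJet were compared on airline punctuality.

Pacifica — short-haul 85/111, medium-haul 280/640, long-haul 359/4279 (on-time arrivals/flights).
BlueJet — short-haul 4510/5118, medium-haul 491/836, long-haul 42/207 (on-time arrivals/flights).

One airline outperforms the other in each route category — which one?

Short-haul: Pacifica 85/111 = 76.6%, BlueJet 4510/5118 = 88.1% → BlueJet
Medium-haul: Pacifica 280/640 = 43.8%, BlueJet 491/836 = 58.7% → BlueJet
Long-haul: Pacifica 359/4279 = 8.4%, BlueJet 42/207 = 20.3% → BlueJet
BlueJet has the higher rate in all 3 groups.

BlueJet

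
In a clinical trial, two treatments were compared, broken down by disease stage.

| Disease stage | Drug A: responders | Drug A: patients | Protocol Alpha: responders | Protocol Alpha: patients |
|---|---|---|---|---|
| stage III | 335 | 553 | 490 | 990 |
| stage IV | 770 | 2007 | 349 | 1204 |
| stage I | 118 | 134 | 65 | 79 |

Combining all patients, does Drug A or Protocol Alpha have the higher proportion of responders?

Stage III: Drug A 335/553 = 60.6%, Protocol Alpha 490/990 = 49.5% → Drug A
Stage IV: Drug A 770/2007 = 38.4%, Protocol Alpha 349/1204 = 29.0% → Drug A
Stage I: Drug A 118/134 = 88.1%, Protocol Alpha 65/79 = 82.3% → Drug A
Overall: Drug A 1223/2694 = 45.4%, Protocol Alpha 904/2273 = 39.8% → Drug A

Drug A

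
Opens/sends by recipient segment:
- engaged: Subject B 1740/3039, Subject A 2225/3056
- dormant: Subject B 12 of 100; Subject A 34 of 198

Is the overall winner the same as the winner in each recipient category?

Engaged: Subject B 1740/3039 = 57.3%, Subject A 2225/3056 = 72.8% → Subject A
Dormant: Subject B 12/100 = 12.0%, Subject A 34/198 = 17.2% → Subject A
Overall: Subject B 1752/3139 = 55.8%, Subject A 2259/3254 = 69.4% → Subject A
Subject A wins overall and in every recipient group — no reversal.

Yes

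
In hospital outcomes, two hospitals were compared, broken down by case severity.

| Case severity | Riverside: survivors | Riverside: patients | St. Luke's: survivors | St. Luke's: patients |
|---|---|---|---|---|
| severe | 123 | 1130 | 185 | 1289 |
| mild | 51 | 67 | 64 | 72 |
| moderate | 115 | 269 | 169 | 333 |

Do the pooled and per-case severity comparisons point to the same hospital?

Severe: Riverside 123/1130 = 10.9%, St. Luke's 185/1289 = 14.4% → St. Luke's
Mild: Riverside 51/67 = 76.1%, St. Luke's 64/72 = 88.9% → St. Luke's
Moderate: Riverside 115/269 = 42.8%, St. Luke's 169/333 = 50.8% → St. Luke's
Overall: Riverside 289/1466 = 19.7%, St. Luke's 418/1694 = 24.7% → St. Luke's
St. Luke's wins overall and in every case group — no reversal.

Yes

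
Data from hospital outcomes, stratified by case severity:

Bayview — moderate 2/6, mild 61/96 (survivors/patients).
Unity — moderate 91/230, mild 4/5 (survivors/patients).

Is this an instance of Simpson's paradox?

Yes

Moderate: Bayview 2/6 = 33.3%, Unity 91/230 = 39.6% → Unity
Mild: Bayview 61/96 = 63.5%, Unity 4/5 = 80.0% → Unity
Overall: Bayview 63/102 = 61.8%, Unity 95/235 = 40.4% → Bayview
Unity wins each case group but Bayview wins overall — the comparison reverses. Unity's patients skew toward moderate, which has a lower base rate.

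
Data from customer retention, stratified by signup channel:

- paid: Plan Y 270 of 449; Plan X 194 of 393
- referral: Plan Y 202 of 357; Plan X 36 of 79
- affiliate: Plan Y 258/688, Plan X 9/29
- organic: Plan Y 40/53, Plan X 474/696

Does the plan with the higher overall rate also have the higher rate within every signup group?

No

Paid: Plan Y 270/449 = 60.1%, Plan X 194/393 = 49.4% → Plan Y
Referral: Plan Y 202/357 = 56.6%, Plan X 36/79 = 45.6% → Plan Y
Affiliate: Plan Y 258/688 = 37.5%, Plan X 9/29 = 31.0% → Plan Y
Organic: Plan Y 40/53 = 75.5%, Plan X 474/696 = 68.1% → Plan Y
Overall: Plan Y 770/1547 = 49.8%, Plan X 713/1197 = 59.6% → Plan X
Plan Y wins each signup group but Plan X wins overall — the comparison reverses. Plan Y's customers skew toward affiliate, which has a lower base rate.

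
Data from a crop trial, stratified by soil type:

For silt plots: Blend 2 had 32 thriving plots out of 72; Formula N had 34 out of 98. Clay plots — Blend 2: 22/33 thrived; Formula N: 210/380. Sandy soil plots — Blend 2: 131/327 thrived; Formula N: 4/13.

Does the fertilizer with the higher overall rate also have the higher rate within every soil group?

Silt: Blend 2 32/72 = 44.4%, Formula N 34/98 = 34.7% → Blend 2
Clay: Blend 2 22/33 = 66.7%, Formula N 210/380 = 55.3% → Blend 2
Sandy soil: Blend 2 131/327 = 40.1%, Formula N 4/13 = 30.8% → Blend 2
Overall: Blend 2 185/432 = 42.8%, Formula N 248/491 = 50.5% → Formula N
Blend 2 wins each soil group but Formula N wins overall — the comparison reverses. Blend 2's plots skew toward sandy soil, which has a lower base rate.

No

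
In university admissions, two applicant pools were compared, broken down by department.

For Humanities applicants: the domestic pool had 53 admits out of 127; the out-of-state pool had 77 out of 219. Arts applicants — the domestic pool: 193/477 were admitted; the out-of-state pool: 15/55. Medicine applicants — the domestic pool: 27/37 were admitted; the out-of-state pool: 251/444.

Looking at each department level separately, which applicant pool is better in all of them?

Humanities: the domestic pool 53/127 = 41.7%, the out-of-state pool 77/219 = 35.2% → the domestic pool
Arts: the domestic pool 193/477 = 40.5%, the out-of-state pool 15/55 = 27.3% → the domestic pool
Medicine: the domestic pool 27/37 = 73.0%, the out-of-state pool 251/444 = 56.5% → the domestic pool
The domestic pool has the higher rate in all 3 groups.

the domestic pool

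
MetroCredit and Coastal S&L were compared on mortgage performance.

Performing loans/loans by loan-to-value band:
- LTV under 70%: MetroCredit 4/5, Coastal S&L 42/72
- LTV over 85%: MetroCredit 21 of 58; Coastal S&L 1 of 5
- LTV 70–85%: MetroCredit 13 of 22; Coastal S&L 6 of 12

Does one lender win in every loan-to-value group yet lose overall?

Yes

LTV under 70%: MetroCredit 4/5 = 80.0%, Coastal S&L 42/72 = 58.3% → MetroCredit
LTV over 85%: MetroCredit 21/58 = 36.2%, Coastal S&L 1/5 = 20.0% → MetroCredit
LTV 70–85%: MetroCredit 13/22 = 59.1%, Coastal S&L 6/12 = 50.0% → MetroCredit
Overall: MetroCredit 38/85 = 44.7%, Coastal S&L 49/89 = 55.1% → Coastal S&L
MetroCredit wins each loan-to-value group but Coastal S&L wins overall — the comparison reverses. MetroCredit's loans skew toward LTV over 85%, which has a lower base rate.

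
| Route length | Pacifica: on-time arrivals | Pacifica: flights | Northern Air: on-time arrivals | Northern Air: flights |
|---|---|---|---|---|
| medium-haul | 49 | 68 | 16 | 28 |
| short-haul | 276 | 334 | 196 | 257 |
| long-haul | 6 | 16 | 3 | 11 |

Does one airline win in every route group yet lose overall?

Medium-haul: Pacifica 49/68 = 72.1%, Northern Air 16/28 = 57.1% → Pacifica
Short-haul: Pacifica 276/334 = 82.6%, Northern Air 196/257 = 76.3% → Pacifica
Long-haul: Pacifica 6/16 = 37.5%, Northern Air 3/11 = 27.3% → Pacifica
Overall: Pacifica 331/418 = 79.2%, Northern Air 215/296 = 72.6% → Pacifica
Pacifica wins overall and in every route group — no reversal.

No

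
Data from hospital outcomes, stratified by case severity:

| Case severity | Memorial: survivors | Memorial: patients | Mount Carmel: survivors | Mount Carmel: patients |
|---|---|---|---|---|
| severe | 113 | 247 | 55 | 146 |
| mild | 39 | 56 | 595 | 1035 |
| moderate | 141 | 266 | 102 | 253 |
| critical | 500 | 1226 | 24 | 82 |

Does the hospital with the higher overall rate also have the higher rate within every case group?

Severe: Memorial 113/247 = 45.7%, Mount Carmel 55/146 = 37.7% → Memorial
Mild: Memorial 39/56 = 69.6%, Mount Carmel 595/1035 = 57.5% → Memorial
Moderate: Memorial 141/266 = 53.0%, Mount Carmel 102/253 = 40.3% → Memorial
Critical: Memorial 500/1226 = 40.8%, Mount Carmel 24/82 = 29.3% → Memorial
Overall: Memorial 793/1795 = 44.2%, Mount Carmel 776/1516 = 51.2% → Mount Carmel
Memorial wins each case group but Mount Carmel wins overall — the comparison reverses. Memorial's patients skew toward critical, which has a lower base rate.

No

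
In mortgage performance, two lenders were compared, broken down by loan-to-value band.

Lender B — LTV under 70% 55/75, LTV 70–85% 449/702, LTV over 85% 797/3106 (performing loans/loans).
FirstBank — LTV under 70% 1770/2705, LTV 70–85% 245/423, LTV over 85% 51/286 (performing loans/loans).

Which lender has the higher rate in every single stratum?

Lender B

LTV under 70%: Lender B 55/75 = 73.3%, FirstBank 1770/2705 = 65.4% → Lender B
LTV 70–85%: Lender B 449/702 = 64.0%, FirstBank 245/423 = 57.9% → Lender B
LTV over 85%: Lender B 797/3106 = 25.7%, FirstBank 51/286 = 17.8% → Lender B
Lender B has the higher rate in all 3 groups.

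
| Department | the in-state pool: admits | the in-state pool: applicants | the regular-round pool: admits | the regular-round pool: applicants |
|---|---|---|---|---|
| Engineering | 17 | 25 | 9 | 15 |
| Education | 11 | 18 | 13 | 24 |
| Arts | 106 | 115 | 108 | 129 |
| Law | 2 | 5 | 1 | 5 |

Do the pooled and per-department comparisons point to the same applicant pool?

Yes

Engineering: the in-state pool 17/25 = 68.0%, the regular-round pool 9/15 = 60.0% → the in-state pool
Education: the in-state pool 11/18 = 61.1%, the regular-round pool 13/24 = 54.2% → the in-state pool
Arts: the in-state pool 106/115 = 92.2%, the regular-round pool 108/129 = 83.7% → the in-state pool
Law: the in-state pool 2/5 = 40.0%, the regular-round pool 1/5 = 20.0% → the in-state pool
Overall: the in-state pool 136/163 = 83.4%, the regular-round pool 131/173 = 75.7% → the in-state pool
The in-state pool wins overall and in every department group — no reversal.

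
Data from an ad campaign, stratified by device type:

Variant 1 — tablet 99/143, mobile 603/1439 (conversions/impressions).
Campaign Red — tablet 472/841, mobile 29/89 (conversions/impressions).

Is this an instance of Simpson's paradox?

Tablet: Variant 1 99/143 = 69.2%, Campaign Red 472/841 = 56.1% → Variant 1
Mobile: Variant 1 603/1439 = 41.9%, Campaign Red 29/89 = 32.6% → Variant 1
Overall: Variant 1 702/1582 = 44.4%, Campaign Red 501/930 = 53.9% → Campaign Red
Variant 1 wins each device group but Campaign Red wins overall — the comparison reverses. Variant 1's impressions skew toward mobile, which has a lower base rate.

Yes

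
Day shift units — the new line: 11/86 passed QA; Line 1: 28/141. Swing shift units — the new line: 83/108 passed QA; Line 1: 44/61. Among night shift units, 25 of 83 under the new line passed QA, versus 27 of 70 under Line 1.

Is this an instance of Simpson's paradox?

Day shift: the new line 11/86 = 12.8%, Line 1 28/141 = 19.9% → Line 1
Swing shift: the new line 83/108 = 76.9%, Line 1 44/61 = 72.1% → the new line
Night shift: the new line 25/83 = 30.1%, Line 1 27/70 = 38.6% → Line 1
Overall: the new line 119/277 = 43.0%, Line 1 99/272 = 36.4% → the new line
Neither sweeps: the new line wins 1 of 3 groups, Line 1 wins 2. The new line wins overall but not every group — no Simpson reversal.

No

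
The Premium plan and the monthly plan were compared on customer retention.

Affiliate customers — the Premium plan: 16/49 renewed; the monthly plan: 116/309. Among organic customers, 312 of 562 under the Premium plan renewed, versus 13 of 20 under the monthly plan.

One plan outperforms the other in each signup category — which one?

Affiliate: the Premium plan 16/49 = 32.7%, the monthly plan 116/309 = 37.5% → the monthly plan
Organic: the Premium plan 312/562 = 55.5%, the monthly plan 13/20 = 65.0% → the monthly plan
The monthly plan has the higher rate in both groups.

the monthly plan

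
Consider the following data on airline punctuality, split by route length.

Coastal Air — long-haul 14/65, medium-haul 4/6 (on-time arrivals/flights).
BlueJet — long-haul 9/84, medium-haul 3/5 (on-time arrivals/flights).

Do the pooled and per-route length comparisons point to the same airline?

Long-haul: Coastal Air 14/65 = 21.5%, BlueJet 9/84 = 10.7% → Coastal Air
Medium-haul: Coastal Air 4/6 = 66.7%, BlueJet 3/5 = 60.0% → Coastal Air
Overall: Coastal Air 18/71 = 25.4%, BlueJet 12/89 = 13.5% → Coastal Air
Coastal Air wins overall and in every route group — no reversal.

Yes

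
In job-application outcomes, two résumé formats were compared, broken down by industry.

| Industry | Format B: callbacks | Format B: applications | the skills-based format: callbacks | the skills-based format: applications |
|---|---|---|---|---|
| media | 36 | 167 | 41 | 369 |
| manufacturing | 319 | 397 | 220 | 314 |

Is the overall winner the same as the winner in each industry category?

Media: Format B 36/167 = 21.6%, the skills-based format 41/369 = 11.1% → Format B
Manufacturing: Format B 319/397 = 80.4%, the skills-based format 220/314 = 70.1% → Format B
Overall: Format B 355/564 = 62.9%, the skills-based format 261/683 = 38.2% → Format B
Format B wins overall and in every industry group — no reversal.

Yes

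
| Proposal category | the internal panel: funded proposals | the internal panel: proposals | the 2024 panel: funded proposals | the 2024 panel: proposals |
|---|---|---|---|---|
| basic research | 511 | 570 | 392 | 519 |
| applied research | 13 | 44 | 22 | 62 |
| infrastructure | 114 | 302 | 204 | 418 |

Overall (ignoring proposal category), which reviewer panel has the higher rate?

the internal panel

Basic research: the internal panel 511/570 = 89.6%, the 2024 panel 392/519 = 75.5% → the internal panel
Applied research: the internal panel 13/44 = 29.5%, the 2024 panel 22/62 = 35.5% → the 2024 panel
Infrastructure: the internal panel 114/302 = 37.7%, the 2024 panel 204/418 = 48.8% → the 2024 panel
Overall: the internal panel 638/916 = 69.7%, the 2024 panel 618/999 = 61.9% → the internal panel
(Neither sweeps every proposal group, but the internal panel has the higher pooled rate.)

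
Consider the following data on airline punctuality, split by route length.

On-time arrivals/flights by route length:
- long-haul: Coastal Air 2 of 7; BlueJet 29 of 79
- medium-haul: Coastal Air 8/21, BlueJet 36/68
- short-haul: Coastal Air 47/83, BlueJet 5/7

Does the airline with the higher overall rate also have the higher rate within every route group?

No

Long-haul: Coastal Air 2/7 = 28.6%, BlueJet 29/79 = 36.7% → BlueJet
Medium-haul: Coastal Air 8/21 = 38.1%, BlueJet 36/68 = 52.9% → BlueJet
Short-haul: Coastal Air 47/83 = 56.6%, BlueJet 5/7 = 71.4% → BlueJet
Overall: Coastal Air 57/111 = 51.4%, BlueJet 70/154 = 45.5% → Coastal Air
BlueJet wins each route group but Coastal Air wins overall — the comparison reverses. BlueJet's flights skew toward long-haul, which has a lower base rate.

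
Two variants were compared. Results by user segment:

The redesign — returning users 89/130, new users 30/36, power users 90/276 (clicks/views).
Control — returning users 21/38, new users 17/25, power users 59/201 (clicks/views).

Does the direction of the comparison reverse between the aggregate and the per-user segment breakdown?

No

Returning users: the redesign 89/130 = 68.5%, Control 21/38 = 55.3% → the redesign
New users: the redesign 30/36 = 83.3%, Control 17/25 = 68.0% → the redesign
Power users: the redesign 90/276 = 32.6%, Control 59/201 = 29.4% → the redesign
Overall: the redesign 209/442 = 47.3%, Control 97/264 = 36.7% → the redesign
The redesign wins overall and in every user group — no reversal.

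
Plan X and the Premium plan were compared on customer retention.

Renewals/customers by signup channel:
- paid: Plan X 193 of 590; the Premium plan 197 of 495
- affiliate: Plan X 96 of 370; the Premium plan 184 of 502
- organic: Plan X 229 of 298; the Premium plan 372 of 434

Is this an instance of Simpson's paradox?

Paid: Plan X 193/590 = 32.7%, the Premium plan 197/495 = 39.8% → the Premium plan
Affiliate: Plan X 96/370 = 25.9%, the Premium plan 184/502 = 36.7% → the Premium plan
Organic: Plan X 229/298 = 76.8%, the Premium plan 372/434 = 85.7% → the Premium plan
Overall: Plan X 518/1258 = 41.2%, the Premium plan 753/1431 = 52.6% → the Premium plan
The Premium plan wins overall and in every signup group — no reversal.

No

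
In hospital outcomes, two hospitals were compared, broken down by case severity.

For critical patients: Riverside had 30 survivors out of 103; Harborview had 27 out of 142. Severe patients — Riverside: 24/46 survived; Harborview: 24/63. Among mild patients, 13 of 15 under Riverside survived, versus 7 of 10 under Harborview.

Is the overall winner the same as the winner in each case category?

Critical: Riverside 30/103 = 29.1%, Harborview 27/142 = 19.0% → Riverside
Severe: Riverside 24/46 = 52.2%, Harborview 24/63 = 38.1% → Riverside
Mild: Riverside 13/15 = 86.7%, Harborview 7/10 = 70.0% → Riverside
Overall: Riverside 67/164 = 40.9%, Harborview 58/215 = 27.0% → Riverside
Riverside wins overall and in every case group — no reversal.

Yes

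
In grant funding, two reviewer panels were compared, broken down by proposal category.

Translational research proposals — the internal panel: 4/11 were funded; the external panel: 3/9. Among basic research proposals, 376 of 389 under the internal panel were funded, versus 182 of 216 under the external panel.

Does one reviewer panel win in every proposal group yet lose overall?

Translational research: the internal panel 4/11 = 36.4%, the external panel 3/9 = 33.3% → the internal panel
Basic research: the internal panel 376/389 = 96.7%, the external panel 182/216 = 84.3% → the internal panel
Overall: the internal panel 380/400 = 95.0%, the external panel 185/225 = 82.2% → the internal panel
The internal panel wins overall and in every proposal group — no reversal.

No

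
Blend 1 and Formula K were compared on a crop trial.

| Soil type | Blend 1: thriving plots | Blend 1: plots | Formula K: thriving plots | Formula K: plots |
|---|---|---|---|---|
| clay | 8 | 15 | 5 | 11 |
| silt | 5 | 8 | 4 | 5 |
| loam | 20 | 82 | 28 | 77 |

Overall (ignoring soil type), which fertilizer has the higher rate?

Clay: Blend 1 8/15 = 53.3%, Formula K 5/11 = 45.5% → Blend 1
Silt: Blend 1 5/8 = 62.5%, Formula K 4/5 = 80.0% → Formula K
Loam: Blend 1 20/82 = 24.4%, Formula K 28/77 = 36.4% → Formula K
Overall: Blend 1 33/105 = 31.4%, Formula K 37/93 = 39.8% → Formula K
(Neither sweeps every soil group, but Formula K has the higher pooled rate.)

Formula K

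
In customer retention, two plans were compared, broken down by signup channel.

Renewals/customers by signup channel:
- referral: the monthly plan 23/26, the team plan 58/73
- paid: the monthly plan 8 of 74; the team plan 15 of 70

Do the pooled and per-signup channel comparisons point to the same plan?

No

Referral: the monthly plan 23/26 = 88.5%, the team plan 58/73 = 79.5% → the monthly plan
Paid: the monthly plan 8/74 = 10.8%, the team plan 15/70 = 21.4% → the team plan
Overall: the monthly plan 31/100 = 31.0%, the team plan 73/143 = 51.0% → the team plan
Neither sweeps: the monthly plan wins 1 of 2 groups, the team plan wins 1. The team plan wins overall but not every group — no Simpson reversal.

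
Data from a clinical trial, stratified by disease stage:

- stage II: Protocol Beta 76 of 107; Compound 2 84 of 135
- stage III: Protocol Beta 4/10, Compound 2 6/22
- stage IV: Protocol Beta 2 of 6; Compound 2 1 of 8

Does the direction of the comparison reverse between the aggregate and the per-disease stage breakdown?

No

Stage II: Protocol Beta 76/107 = 71.0%, Compound 2 84/135 = 62.2% → Protocol Beta
Stage III: Protocol Beta 4/10 = 40.0%, Compound 2 6/22 = 27.3% → Protocol Beta
Stage IV: Protocol Beta 2/6 = 33.3%, Compound 2 1/8 = 12.5% → Protocol Beta
Overall: Protocol Beta 82/123 = 66.7%, Compound 2 91/165 = 55.2% → Protocol Beta
Protocol Beta wins overall and in every disease group — no reversal.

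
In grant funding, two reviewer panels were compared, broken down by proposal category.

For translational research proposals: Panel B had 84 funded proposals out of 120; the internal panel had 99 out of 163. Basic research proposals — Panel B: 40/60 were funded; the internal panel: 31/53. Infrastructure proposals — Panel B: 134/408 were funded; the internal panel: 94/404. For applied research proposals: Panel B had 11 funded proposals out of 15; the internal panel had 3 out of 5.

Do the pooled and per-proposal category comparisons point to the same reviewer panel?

Translational research: Panel B 84/120 = 70.0%, the internal panel 99/163 = 60.7% → Panel B
Basic research: Panel B 40/60 = 66.7%, the internal panel 31/53 = 58.5% → Panel B
Infrastructure: Panel B 134/408 = 32.8%, the internal panel 94/404 = 23.3% → Panel B
Applied research: Panel B 11/15 = 73.3%, the internal panel 3/5 = 60.0% → Panel B
Overall: Panel B 269/603 = 44.6%, the internal panel 227/625 = 36.3% → Panel B
Panel B wins overall and in every proposal group — no reversal.

Yes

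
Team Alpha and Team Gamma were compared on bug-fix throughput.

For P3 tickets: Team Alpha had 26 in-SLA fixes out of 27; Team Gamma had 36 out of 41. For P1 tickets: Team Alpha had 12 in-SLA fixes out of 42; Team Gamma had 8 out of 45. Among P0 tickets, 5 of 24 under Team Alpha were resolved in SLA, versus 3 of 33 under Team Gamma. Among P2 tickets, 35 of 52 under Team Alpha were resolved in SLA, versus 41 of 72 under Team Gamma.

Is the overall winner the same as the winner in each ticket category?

P3: Team Alpha 26/27 = 96.3%, Team Gamma 36/41 = 87.8% → Team Alpha
P1: Team Alpha 12/42 = 28.6%, Team Gamma 8/45 = 17.8% → Team Alpha
P0: Team Alpha 5/24 = 20.8%, Team Gamma 3/33 = 9.1% → Team Alpha
P2: Team Alpha 35/52 = 67.3%, Team Gamma 41/72 = 56.9% → Team Alpha
Overall: Team Alpha 78/145 = 53.8%, Team Gamma 88/191 = 46.1% → Team Alpha
Team Alpha wins overall and in every ticket group — no reversal.

Yes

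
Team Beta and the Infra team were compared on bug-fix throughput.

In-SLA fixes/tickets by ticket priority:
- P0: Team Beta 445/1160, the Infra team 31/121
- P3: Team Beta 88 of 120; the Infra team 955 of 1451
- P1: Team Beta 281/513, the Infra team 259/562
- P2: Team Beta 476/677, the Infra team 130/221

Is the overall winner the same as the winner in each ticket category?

No

P0: Team Beta 445/1160 = 38.4%, the Infra team 31/121 = 25.6% → Team Beta
P3: Team Beta 88/120 = 73.3%, the Infra team 955/1451 = 65.8% → Team Beta
P1: Team Beta 281/513 = 54.8%, the Infra team 259/562 = 46.1% → Team Beta
P2: Team Beta 476/677 = 70.3%, the Infra team 130/221 = 58.8% → Team Beta
Overall: Team Beta 1290/2470 = 52.2%, the Infra team 1375/2355 = 58.4% → the Infra team
Team Beta wins each ticket group but the Infra team wins overall — the comparison reverses. Team Beta's tickets skew toward P0, which has a lower base rate.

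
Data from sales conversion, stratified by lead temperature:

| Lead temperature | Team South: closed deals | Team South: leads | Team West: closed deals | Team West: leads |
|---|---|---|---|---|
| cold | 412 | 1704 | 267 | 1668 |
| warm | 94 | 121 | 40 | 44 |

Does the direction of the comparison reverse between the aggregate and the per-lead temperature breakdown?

No

Cold: Team South 412/1704 = 24.2%, Team West 267/1668 = 16.0% → Team South
Warm: Team South 94/121 = 77.7%, Team West 40/44 = 90.9% → Team West
Overall: Team South 506/1825 = 27.7%, Team West 307/1712 = 17.9% → Team South
Neither sweeps: Team South wins 1 of 2 groups, Team West wins 1. Team South wins overall but not every group — no Simpson reversal.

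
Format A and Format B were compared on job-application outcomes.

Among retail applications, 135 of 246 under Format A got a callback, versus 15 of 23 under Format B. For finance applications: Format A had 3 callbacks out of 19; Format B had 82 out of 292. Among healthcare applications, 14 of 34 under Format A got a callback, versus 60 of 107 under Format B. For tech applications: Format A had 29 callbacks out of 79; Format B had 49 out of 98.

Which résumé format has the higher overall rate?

Format A

Retail: Format A 135/246 = 54.9%, Format B 15/23 = 65.2% → Format B
Finance: Format A 3/19 = 15.8%, Format B 82/292 = 28.1% → Format B
Healthcare: Format A 14/34 = 41.2%, Format B 60/107 = 56.1% → Format B
Tech: Format A 29/79 = 36.7%, Format B 49/98 = 50.0% → Format B
Overall: Format A 181/378 = 47.9%, Format B 206/520 = 39.6% → Format A
(Format B wins every industry group but Format A wins overall — Format B's applications skew toward the low-rate finance group.)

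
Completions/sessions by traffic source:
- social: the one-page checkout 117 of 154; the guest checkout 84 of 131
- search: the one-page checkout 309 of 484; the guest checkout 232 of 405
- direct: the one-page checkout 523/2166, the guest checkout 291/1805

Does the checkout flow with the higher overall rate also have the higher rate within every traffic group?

Social: the one-page checkout 117/154 = 76.0%, the guest checkout 84/131 = 64.1% → the one-page checkout
Search: the one-page checkout 309/484 = 63.8%, the guest checkout 232/405 = 57.3% → the one-page checkout
Direct: the one-page checkout 523/2166 = 24.1%, the guest checkout 291/1805 = 16.1% → the one-page checkout
Overall: the one-page checkout 949/2804 = 33.8%, the guest checkout 607/2341 = 25.9% → the one-page checkout
The one-page checkout wins overall and in every traffic group — no reversal.

Yes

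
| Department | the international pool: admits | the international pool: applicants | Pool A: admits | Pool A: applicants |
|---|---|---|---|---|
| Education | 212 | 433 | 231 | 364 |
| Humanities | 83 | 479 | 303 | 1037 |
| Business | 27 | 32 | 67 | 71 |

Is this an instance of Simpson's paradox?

No

Education: the international pool 212/433 = 49.0%, Pool A 231/364 = 63.5% → Pool A
Humanities: the international pool 83/479 = 17.3%, Pool A 303/1037 = 29.2% → Pool A
Business: the international pool 27/32 = 84.4%, Pool A 67/71 = 94.4% → Pool A
Overall: the international pool 322/944 = 34.1%, Pool A 601/1472 = 40.8% → Pool A
Pool A wins overall and in every department group — no reversal.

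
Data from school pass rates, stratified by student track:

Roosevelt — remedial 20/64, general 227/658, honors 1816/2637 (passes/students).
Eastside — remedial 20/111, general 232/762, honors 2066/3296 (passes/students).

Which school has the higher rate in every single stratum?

Remedial: Roosevelt 20/64 = 31.2%, Eastside 20/111 = 18.0% → Roosevelt
General: Roosevelt 227/658 = 34.5%, Eastside 232/762 = 30.4% → Roosevelt
Honors: Roosevelt 1816/2637 = 68.9%, Eastside 2066/3296 = 62.7% → Roosevelt
Roosevelt has the higher rate in all 3 groups.

Roosevelt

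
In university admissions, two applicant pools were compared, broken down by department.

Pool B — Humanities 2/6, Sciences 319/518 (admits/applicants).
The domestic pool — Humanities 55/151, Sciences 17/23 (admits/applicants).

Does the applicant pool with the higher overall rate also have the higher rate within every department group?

No

Humanities: Pool B 2/6 = 33.3%, the domestic pool 55/151 = 36.4% → the domestic pool
Sciences: Pool B 319/518 = 61.6%, the domestic pool 17/23 = 73.9% → the domestic pool
Overall: Pool B 321/524 = 61.3%, the domestic pool 72/174 = 41.4% → Pool B
The domestic pool wins each department group but Pool B wins overall — the comparison reverses. The domestic pool's applicants skew toward Humanities, which has a lower base rate.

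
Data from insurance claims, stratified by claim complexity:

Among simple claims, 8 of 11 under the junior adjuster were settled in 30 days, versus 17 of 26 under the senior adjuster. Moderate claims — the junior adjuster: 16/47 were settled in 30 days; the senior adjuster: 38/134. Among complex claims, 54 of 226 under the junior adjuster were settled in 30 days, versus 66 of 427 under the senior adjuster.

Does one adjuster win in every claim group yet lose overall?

Simple: the junior adjuster 8/11 = 72.7%, the senior adjuster 17/26 = 65.4% → the junior adjuster
Moderate: the junior adjuster 16/47 = 34.0%, the senior adjuster 38/134 = 28.4% → the junior adjuster
Complex: the junior adjuster 54/226 = 23.9%, the senior adjuster 66/427 = 15.5% → the junior adjuster
Overall: the junior adjuster 78/284 = 27.5%, the senior adjuster 121/587 = 20.6% → the junior adjuster
The junior adjuster wins overall and in every claim group — no reversal.

No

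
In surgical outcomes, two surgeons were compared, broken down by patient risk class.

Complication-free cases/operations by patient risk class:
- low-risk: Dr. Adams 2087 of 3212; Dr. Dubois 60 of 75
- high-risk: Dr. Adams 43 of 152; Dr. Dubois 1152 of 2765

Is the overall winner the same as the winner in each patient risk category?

No

Low-risk: Dr. Adams 2087/3212 = 65.0%, Dr. Dubois 60/75 = 80.0% → Dr. Dubois
High-risk: Dr. Adams 43/152 = 28.3%, Dr. Dubois 1152/2765 = 41.7% → Dr. Dubois
Overall: Dr. Adams 2130/3364 = 63.3%, Dr. Dubois 1212/2840 = 42.7% → Dr. Adams
Dr. Dubois wins each patient risk group but Dr. Adams wins overall — the comparison reverses. Dr. Dubois's operations skew toward high-risk, which has a lower base rate.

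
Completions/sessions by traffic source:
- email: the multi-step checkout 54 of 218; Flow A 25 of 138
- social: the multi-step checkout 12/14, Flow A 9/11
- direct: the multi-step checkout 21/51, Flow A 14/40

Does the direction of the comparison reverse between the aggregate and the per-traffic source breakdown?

No

Email: the multi-step checkout 54/218 = 24.8%, Flow A 25/138 = 18.1% → the multi-step checkout
Social: the multi-step checkout 12/14 = 85.7%, Flow A 9/11 = 81.8% → the multi-step checkout
Direct: the multi-step checkout 21/51 = 41.2%, Flow A 14/40 = 35.0% → the multi-step checkout
Overall: the multi-step checkout 87/283 = 30.7%, Flow A 48/189 = 25.4% → the multi-step checkout
The multi-step checkout wins overall and in every traffic group — no reversal.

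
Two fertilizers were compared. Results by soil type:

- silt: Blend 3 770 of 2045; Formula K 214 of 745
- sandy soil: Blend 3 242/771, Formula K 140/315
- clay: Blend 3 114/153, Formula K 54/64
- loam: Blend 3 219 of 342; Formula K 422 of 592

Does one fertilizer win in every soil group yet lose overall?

Silt: Blend 3 770/2045 = 37.7%, Formula K 214/745 = 28.7% → Blend 3
Sandy soil: Blend 3 242/771 = 31.4%, Formula K 140/315 = 44.4% → Formula K
Clay: Blend 3 114/153 = 74.5%, Formula K 54/64 = 84.4% → Formula K
Loam: Blend 3 219/342 = 64.0%, Formula K 422/592 = 71.3% → Formula K
Overall: Blend 3 1345/3311 = 40.6%, Formula K 830/1716 = 48.4% → Formula K
Neither sweeps: Blend 3 wins 1 of 4 groups, Formula K wins 3. Formula K wins overall but not every group — no Simpson reversal.

No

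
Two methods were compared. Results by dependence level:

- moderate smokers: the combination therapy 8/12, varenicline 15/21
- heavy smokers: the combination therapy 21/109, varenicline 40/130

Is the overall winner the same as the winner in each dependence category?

Moderate smokers: the combination therapy 8/12 = 66.7%, varenicline 15/21 = 71.4% → varenicline
Heavy smokers: the combination therapy 21/109 = 19.3%, varenicline 40/130 = 30.8% → varenicline
Overall: the combination therapy 29/121 = 24.0%, varenicline 55/151 = 36.4% → varenicline
Varenicline wins overall and in every dependence group — no reversal.

Yes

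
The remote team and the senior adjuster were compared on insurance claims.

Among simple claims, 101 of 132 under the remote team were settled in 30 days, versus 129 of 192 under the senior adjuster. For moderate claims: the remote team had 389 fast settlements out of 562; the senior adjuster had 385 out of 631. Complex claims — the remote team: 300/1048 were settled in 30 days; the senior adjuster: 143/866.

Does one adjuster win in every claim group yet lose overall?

No

Simple: the remote team 101/132 = 76.5%, the senior adjuster 129/192 = 67.2% → the remote team
Moderate: the remote team 389/562 = 69.2%, the senior adjuster 385/631 = 61.0% → the remote team
Complex: the remote team 300/1048 = 28.6%, the senior adjuster 143/866 = 16.5% → the remote team
Overall: the remote team 790/1742 = 45.4%, the senior adjuster 657/1689 = 38.9% → the remote team
The remote team wins overall and in every claim group — no reversal.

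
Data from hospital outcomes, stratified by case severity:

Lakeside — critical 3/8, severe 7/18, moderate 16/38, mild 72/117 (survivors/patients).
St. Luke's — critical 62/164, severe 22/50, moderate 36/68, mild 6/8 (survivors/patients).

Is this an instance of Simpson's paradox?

Yes

Critical: Lakeside 3/8 = 37.5%, St. Luke's 62/164 = 37.8% → St. Luke's
Severe: Lakeside 7/18 = 38.9%, St. Luke's 22/50 = 44.0% → St. Luke's
Moderate: Lakeside 16/38 = 42.1%, St. Luke's 36/68 = 52.9% → St. Luke's
Mild: Lakeside 72/117 = 61.5%, St. Luke's 6/8 = 75.0% → St. Luke's
Overall: Lakeside 98/181 = 54.1%, St. Luke's 126/290 = 43.4% → Lakeside
St. Luke's wins each case group but Lakeside wins overall — the comparison reverses. St. Luke's's patients skew toward critical, which has a lower base rate.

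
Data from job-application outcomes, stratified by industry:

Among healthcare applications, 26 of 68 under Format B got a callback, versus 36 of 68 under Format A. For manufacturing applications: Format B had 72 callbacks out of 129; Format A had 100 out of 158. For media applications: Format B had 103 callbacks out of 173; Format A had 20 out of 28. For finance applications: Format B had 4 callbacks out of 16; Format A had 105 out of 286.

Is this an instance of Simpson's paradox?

Healthcare: Format B 26/68 = 38.2%, Format A 36/68 = 52.9% → Format A
Manufacturing: Format B 72/129 = 55.8%, Format A 100/158 = 63.3% → Format A
Media: Format B 103/173 = 59.5%, Format A 20/28 = 71.4% → Format A
Finance: Format B 4/16 = 25.0%, Format A 105/286 = 36.7% → Format A
Overall: Format B 205/386 = 53.1%, Format A 261/540 = 48.3% → Format B
Format A wins each industry group but Format B wins overall — the comparison reverses. Format A's applications skew toward finance, which has a lower base rate.

Yes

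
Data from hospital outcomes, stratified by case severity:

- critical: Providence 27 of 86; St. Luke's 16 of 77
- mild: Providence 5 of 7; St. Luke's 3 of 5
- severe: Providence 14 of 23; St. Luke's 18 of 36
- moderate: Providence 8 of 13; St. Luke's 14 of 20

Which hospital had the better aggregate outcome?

Critical: Providence 27/86 = 31.4%, St. Luke's 16/77 = 20.8% → Providence
Mild: Providence 5/7 = 71.4%, St. Luke's 3/5 = 60.0% → Providence
Severe: Providence 14/23 = 60.9%, St. Luke's 18/36 = 50.0% → Providence
Moderate: Providence 8/13 = 61.5%, St. Luke's 14/20 = 70.0% → St. Luke's
Overall: Providence 54/129 = 41.9%, St. Luke's 51/138 = 37.0% → Providence
(Neither sweeps every case group, but Providence has the higher pooled rate.)

Providence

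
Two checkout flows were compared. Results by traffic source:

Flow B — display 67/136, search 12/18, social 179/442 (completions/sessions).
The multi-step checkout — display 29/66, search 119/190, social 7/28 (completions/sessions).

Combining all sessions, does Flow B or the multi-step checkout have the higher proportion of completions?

the multi-step checkout

Display: Flow B 67/136 = 49.3%, the multi-step checkout 29/66 = 43.9% → Flow B
Search: Flow B 12/18 = 66.7%, the multi-step checkout 119/190 = 62.6% → Flow B
Social: Flow B 179/442 = 40.5%, the multi-step checkout 7/28 = 25.0% → Flow B
Overall: Flow B 258/596 = 43.3%, the multi-step checkout 155/284 = 54.6% → the multi-step checkout
(Flow B wins every traffic group but the multi-step checkout wins overall — Flow B's sessions skew toward the low-rate social group.)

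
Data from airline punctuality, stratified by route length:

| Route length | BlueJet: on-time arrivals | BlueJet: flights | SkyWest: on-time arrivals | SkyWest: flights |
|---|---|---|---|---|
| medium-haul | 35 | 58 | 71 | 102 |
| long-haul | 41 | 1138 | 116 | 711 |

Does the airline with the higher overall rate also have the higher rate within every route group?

Yes

Medium-haul: BlueJet 35/58 = 60.3%, SkyWest 71/102 = 69.6% → SkyWest
Long-haul: BlueJet 41/1138 = 3.6%, SkyWest 116/711 = 16.3% → SkyWest
Overall: BlueJet 76/1196 = 6.4%, SkyWest 187/813 = 23.0% → SkyWest
SkyWest wins overall and in every route group — no reversal.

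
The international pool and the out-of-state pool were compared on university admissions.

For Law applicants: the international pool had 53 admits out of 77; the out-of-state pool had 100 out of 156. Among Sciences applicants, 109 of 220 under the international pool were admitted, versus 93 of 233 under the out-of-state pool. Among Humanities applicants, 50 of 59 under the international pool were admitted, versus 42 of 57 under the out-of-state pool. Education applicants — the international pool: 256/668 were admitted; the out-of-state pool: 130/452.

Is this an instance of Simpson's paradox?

No

Law: the international pool 53/77 = 68.8%, the out-of-state pool 100/156 = 64.1% → the international pool
Sciences: the international pool 109/220 = 49.5%, the out-of-state pool 93/233 = 39.9% → the international pool
Humanities: the international pool 50/59 = 84.7%, the out-of-state pool 42/57 = 73.7% → the international pool
Education: the international pool 256/668 = 38.3%, the out-of-state pool 130/452 = 28.8% → the international pool
Overall: the international pool 468/1024 = 45.7%, the out-of-state pool 365/898 = 40.6% → the international pool
The international pool wins overall and in every department group — no reversal.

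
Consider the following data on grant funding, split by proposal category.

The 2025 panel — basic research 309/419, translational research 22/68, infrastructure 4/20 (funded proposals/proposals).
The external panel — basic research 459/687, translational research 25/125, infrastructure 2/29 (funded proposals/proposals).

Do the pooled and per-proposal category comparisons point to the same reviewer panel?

Yes

Basic research: the 2025 panel 309/419 = 73.7%, the external panel 459/687 = 66.8% → the 2025 panel
Translational research: the 2025 panel 22/68 = 32.4%, the external panel 25/125 = 20.0% → the 2025 panel
Infrastructure: the 2025 panel 4/20 = 20.0%, the external panel 2/29 = 6.9% → the 2025 panel
Overall: the 2025 panel 335/507 = 66.1%, the external panel 486/841 = 57.8% → the 2025 panel
The 2025 panel wins overall and in every proposal group — no reversal.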